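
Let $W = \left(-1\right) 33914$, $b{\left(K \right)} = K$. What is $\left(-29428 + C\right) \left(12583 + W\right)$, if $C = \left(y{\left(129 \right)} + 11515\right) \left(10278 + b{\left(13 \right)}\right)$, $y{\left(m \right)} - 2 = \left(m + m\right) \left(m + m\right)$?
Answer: $-17139504212333$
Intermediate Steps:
$W = -33914$
$y{\left(m \right)} = 2 + 4 m^{2}$ ($y{\left(m \right)} = 2 + \left(m + m\right) \left(m + m\right) = 2 + 2 m 2 m = 2 + 4 m^{2}$)
$C = 803531571$ ($C = \left(\left(2 + 4 \cdot 129^{2}\right) + 11515\right) \left(10278 + 13\right) = \left(\left(2 + 4 \cdot 16641\right) + 11515\right) 10291 = \left(\left(2 + 66564\right) + 11515\right) 10291 = \left(66566 + 11515\right) 10291 = 78081 \cdot 10291 = 803531571$)
$\left(-29428 + C\right) \left(12583 + W\right) = \left(-29428 + 803531571\right) \left(12583 - 33914\right) = 803502143 \left(-21331\right) = -17139504212333$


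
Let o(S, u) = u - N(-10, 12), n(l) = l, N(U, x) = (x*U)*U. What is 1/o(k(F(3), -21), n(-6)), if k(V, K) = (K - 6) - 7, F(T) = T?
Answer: -1/1206 ≈ -0.00082919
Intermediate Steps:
N(U, x) = x*U² (N(U, x) = (U*x)*U = x*U²)
k(V, K) = -13 + K (k(V, K) = (-6 + K) - 7 = -13 + K)
o(S, u) = -1200 + u (o(S, u) = u - 12*(-10)² = u - 12*100 = u - 1*1200 = u - 1200 = -1200 + u)
1/o(k(F(3), -21), n(-6)) = 1/(-1200 - 6) = 1/(-1206) = -1/1206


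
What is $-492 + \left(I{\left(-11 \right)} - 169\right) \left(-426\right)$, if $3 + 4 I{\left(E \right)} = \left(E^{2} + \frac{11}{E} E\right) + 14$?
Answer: $\frac{112545}{2} \approx 56273.0$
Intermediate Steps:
$I{\left(E \right)} = \frac{11}{2} + \frac{E^{2}}{4}$ ($I{\left(E \right)} = - \frac{3}{4} + \frac{\left(E^{2} + \frac{11}{E} E\right) + 14}{4} = - \frac{3}{4} + \frac{\left(E^{2} + 11\right) + 14}{4} = - \frac{3}{4} + \frac{\left(11 + E^{2}\right) + 14}{4} = - \frac{3}{4} + \frac{25 + E^{2}}{4} = - \frac{3}{4} + \left(\frac{25}{4} + \frac{E^{2}}{4}\right) = \frac{11}{2} + \frac{E^{2}}{4}$)
$-492 + \left(I{\left(-11 \right)} - 169\right) \left(-426\right) = -492 + \left(\left(\frac{11}{2} + \frac{\left(-11\right)^{2}}{4}\right) - 169\right) \left(-426\right) = -492 + \left(\left(\frac{11}{2} + \frac{1}{4} \cdot 121\right) - 169\right) \left(-426\right) = -492 + \left(\left(\frac{11}{2} + \frac{121}{4}\right) - 169\right) \left(-426\right) = -492 + \left(\frac{143}{4} - 169\right) \left(-426\right) = -492 - - \frac{113529}{2} = -492 + \frac{113529}{2} = \frac{112545}{2}$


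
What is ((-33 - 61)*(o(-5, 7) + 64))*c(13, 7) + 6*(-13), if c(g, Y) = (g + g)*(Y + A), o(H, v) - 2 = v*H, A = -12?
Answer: 378742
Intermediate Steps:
o(H, v) = 2 + H*v (o(H, v) = 2 + v*H = 2 + H*v)
c(g, Y) = 2*g*(-12 + Y) (c(g, Y) = (g + g)*(Y - 12) = (2*g)*(-12 + Y) = 2*g*(-12 + Y))
((-33 - 61)*(o(-5, 7) + 64))*c(13, 7) + 6*(-13) = ((-33 - 61)*((2 - 5*7) + 64))*(2*13*(-12 + 7)) + 6*(-13) = (-94*((2 - 35) + 64))*(2*13*(-5)) - 78 = -94*(-33 + 64)*(-130) - 78 = -94*31*(-130) - 78 = -2914*(-130) - 78 = 378820 - 78 = 378742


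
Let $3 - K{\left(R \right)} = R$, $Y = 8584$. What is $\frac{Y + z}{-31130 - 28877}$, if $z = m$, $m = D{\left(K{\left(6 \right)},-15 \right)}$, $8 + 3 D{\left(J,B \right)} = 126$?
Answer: $- \frac{25870}{180021} \approx -0.14371$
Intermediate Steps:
$K{\left(R \right)} = 3 - R$
$D{\left(J,B \right)} = \frac{118}{3}$ ($D{\left(J,B \right)} = - \frac{8}{3} + \frac{1}{3} \cdot 126 = - \frac{8}{3} + 42 = \frac{118}{3}$)
$m = \frac{118}{3} \approx 39.333$
$z = \frac{118}{3} \approx 39.333$
$\frac{Y + z}{-31130 - 28877} = \frac{8584 + \frac{118}{3}}{-31130 - 28877} = \frac{25870}{3 \left(-60007\right)} = \frac{25870}{3} \left(- \frac{1}{60007}\right) = - \frac{25870}{180021}$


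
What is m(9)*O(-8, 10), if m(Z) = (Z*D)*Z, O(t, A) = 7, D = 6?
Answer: 3402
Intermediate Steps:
m(Z) = 6*Z² (m(Z) = (Z*6)*Z = (6*Z)*Z = 6*Z²)
m(9)*O(-8, 10) = (6*9²)*7 = (6*81)*7 = 486*7 = 3402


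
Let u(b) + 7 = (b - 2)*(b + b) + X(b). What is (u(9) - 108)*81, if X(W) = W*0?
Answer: 891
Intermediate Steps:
X(W) = 0
u(b) = -7 + 2*b*(-2 + b) (u(b) = -7 + ((b - 2)*(b + b) + 0) = -7 + ((-2 + b)*(2*b) + 0) = -7 + (2*b*(-2 + b) + 0) = -7 + 2*b*(-2 + b))
(u(9) - 108)*81 = ((-7 - 4*9 + 2*9²) - 108)*81 = ((-7 - 36 + 2*81) - 108)*81 = ((-7 - 36 + 162) - 108)*81 = (119 - 108)*81 = 11*81 = 891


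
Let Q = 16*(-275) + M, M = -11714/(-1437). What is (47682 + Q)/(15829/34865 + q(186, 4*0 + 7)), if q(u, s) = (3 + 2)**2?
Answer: 1084440053510/637635699 ≈ 1700.7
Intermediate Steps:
M = 11714/1437 (M = -11714*(-1/1437) = 11714/1437 ≈ 8.1517)
q(u, s) = 25 (q(u, s) = 5**2 = 25)
Q = -6311086/1437 (Q = 16*(-275) + 11714/1437 = -4400 + 11714/1437 = -6311086/1437 ≈ -4391.9)
(47682 + Q)/(15829/34865 + q(186, 4*0 + 7)) = (47682 - 6311086/1437)/(15829/34865 + 25) = 62207948/(1437*(15829*(1/34865) + 25)) = 62207948/(1437*(15829/34865 + 25)) = 62207948/(1437*(887454/34865)) = (62207948/1437)*(34865/887454) = 1084440053510/637635699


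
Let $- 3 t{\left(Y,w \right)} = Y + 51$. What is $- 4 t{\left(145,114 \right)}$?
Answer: $\frac{784}{3} \approx 261.33$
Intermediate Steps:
$t{\left(Y,w \right)} = -17 - \frac{Y}{3}$ ($t{\left(Y,w \right)} = - \frac{Y + 51}{3} = - \frac{51 + Y}{3} = -17 - \frac{Y}{3}$)
$- 4 t{\left(145,114 \right)} = - 4 \left(-17 - \frac{145}{3}\right) = \left(-4\right) \left(- \frac{196}{3}\right) = \frac{784}{3}$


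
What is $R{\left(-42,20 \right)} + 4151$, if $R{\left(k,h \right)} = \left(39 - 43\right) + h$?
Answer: $4167$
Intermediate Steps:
$R{\left(k,h \right)} = -4 + h$
$R{\left(-42,20 \right)} + 4151 = \left(-4 + 20\right) + 4151 = 16 + 4151 = 4167$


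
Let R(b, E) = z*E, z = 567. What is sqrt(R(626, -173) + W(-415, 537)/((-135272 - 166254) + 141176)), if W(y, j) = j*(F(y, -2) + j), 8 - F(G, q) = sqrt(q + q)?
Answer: sqrt(-11209665497690 + 765404*I)/10690 ≈ 1.0693e-5 + 313.2*I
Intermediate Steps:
F(G, q) = 8 - sqrt(2)*sqrt(q) (F(G, q) = 8 - sqrt(q + q) = 8 - sqrt(2*q) = 8 - sqrt(2)*sqrt(q))
W(y, j) = j*(8 + j - 2*I) (W(y, j) = j*((8 - sqrt(2)*sqrt(-2)) + j) = j*((8 - sqrt(2)*I*sqrt(2)) + j) = j*((8 - 2*I) + j) = j*(8 + j - 2*I))
R(b, E) = 567*E
sqrt(R(626, -173) + W(-415, 537)/((-135272 - 166254) + 141176)) = sqrt(567*(-173) + (537*(8 + 537 - 2*I))/((-135272 - 166254) + 141176)) = sqrt(-98091 + (537*(545 - 2*I))/(-301526 + 141176)) = sqrt(-98091 + (292665 - 1074*I)/(-160350)) = sqrt(-98091 + (292665 - 1074*I)*(-1/160350)) = sqrt(-98091 + (-19511/10690 + 179*I/26725)) = sqrt(-1048612301/10690 + 179*I/26725)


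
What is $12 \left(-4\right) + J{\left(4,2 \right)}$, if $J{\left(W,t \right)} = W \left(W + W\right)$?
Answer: $-16$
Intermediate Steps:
$J{\left(W,t \right)} = 2 W^{2}$ ($J{\left(W,t \right)} = W 2 W = 2 W^{2}$)
$12 \left(-4\right) + J{\left(4,2 \right)} = 12 \left(-4\right) + 2 \cdot 4^{2} = -48 + 2 \cdot 16 = -48 + 32 = -16$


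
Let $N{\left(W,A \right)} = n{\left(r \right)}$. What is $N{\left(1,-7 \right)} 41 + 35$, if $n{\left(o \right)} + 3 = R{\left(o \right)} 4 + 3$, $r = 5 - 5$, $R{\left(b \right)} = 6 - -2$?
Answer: $1347$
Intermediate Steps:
$R{\left(b \right)} = 8$ ($R{\left(b \right)} = 6 + 2 = 8$)
$r = 0$ ($r = 5 - 5 = 0$)
$n{\left(o \right)} = 32$ ($n{\left(o \right)} = -3 + \left(8 \cdot 4 + 3\right) = -3 + \left(32 + 3\right) = -3 + 35 = 32$)
$N{\left(W,A \right)} = 32$
$N{\left(1,-7 \right)} 41 + 35 = 32 \cdot 41 + 35 = 1312 + 35 = 1347$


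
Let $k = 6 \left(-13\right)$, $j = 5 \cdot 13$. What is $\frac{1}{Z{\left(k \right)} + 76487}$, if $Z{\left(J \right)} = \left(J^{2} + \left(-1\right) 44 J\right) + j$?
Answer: $\frac{1}{86068} \approx 1.1619 \cdot 10^{-5}$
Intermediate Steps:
$j = 65$
$k = -78$
$Z{\left(J \right)} = 65 + J^{2} - 44 J$ ($Z{\left(J \right)} = \left(J^{2} + \left(-1\right) 44 J\right) + 65 = \left(J^{2} - 44 J\right) + 65 = 65 + J^{2} - 44 J$)
$\frac{1}{Z{\left(k \right)} + 76487} = \frac{1}{\left(65 + \left(-78\right)^{2} - -3432\right) + 76487} = \frac{1}{\left(65 + 6084 + 3432\right) + 76487} = \frac{1}{9581 + 76487} = \frac{1}{86068}$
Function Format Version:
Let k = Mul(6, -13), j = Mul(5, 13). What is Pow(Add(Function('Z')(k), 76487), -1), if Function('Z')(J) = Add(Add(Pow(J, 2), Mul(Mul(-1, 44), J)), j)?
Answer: Rational(1, 86068) ≈ 1.1619e-5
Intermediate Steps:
j = 65
k = -78
Function('Z')(J) = Add(65, Pow(J, 2), Mul(-44, J)) (Function('Z')(J) = Add(Add(Pow(J, 2), Mul(Mul(-1, 44), J)), 65) = Add(Add(Pow(J, 2), Mul(-44, J)), 65) = Add(65, Pow(J, 2), Mul(-44, J)))
Pow(Add(Function('Z')(k), 76487), -1) = Pow(Add(Add(65, Pow(-78, 2), Mul(-44, -78)), 76487), -1) = Pow(Add(Add(65, 6084, 3432), 76487), -1) = Pow(Add(9581, 76487), -1) = Pow(86068, -1) = Rational(1, 86068)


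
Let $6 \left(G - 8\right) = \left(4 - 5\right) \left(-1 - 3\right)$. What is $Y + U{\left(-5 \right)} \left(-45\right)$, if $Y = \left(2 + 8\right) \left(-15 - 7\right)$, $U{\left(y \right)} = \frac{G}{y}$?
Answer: $-142$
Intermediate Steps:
$G = \frac{26}{3}$ ($G = 8 + \frac{\left(4 - 5\right) \left(-1 - 3\right)}{6} = 8 + \frac{\left(-1\right) \left(-4\right)}{6} = 8 + \frac{1}{6} \cdot 4 = 8 + \frac{2}{3} = \frac{26}{3} \approx 8.6667$)
$U{\left(y \right)} = \frac{26}{3 y}$
$Y = -220$ ($Y = 10 \left(-22\right) = -220$)
$Y + U{\left(-5 \right)} \left(-45\right) = -220 + \frac{26}{3 \left(-5\right)} \left(-45\right) = -220 + \frac{26}{3} \left(- \frac{1}{5}\right) \left(-45\right) = -220 - -78 = -220 + 78 = -142$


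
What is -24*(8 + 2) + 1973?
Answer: 1733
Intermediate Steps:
-24*(8 + 2) + 1973 = -24*10 + 1973 = -240 + 1973 = 1733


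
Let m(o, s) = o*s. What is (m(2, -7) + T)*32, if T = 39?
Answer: 800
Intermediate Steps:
(m(2, -7) + T)*32 = (2*(-7) + 39)*32 = (-14 + 39)*32 = 25*32 = 800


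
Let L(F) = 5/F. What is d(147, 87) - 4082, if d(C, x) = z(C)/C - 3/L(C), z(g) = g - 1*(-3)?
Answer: -1021449/245 ≈ -4169.2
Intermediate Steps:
z(g) = 3 + g (z(g) = g + 3 = 3 + g)
d(C, x) = -3*C/5 + (3 + C)/C (d(C, x) = (3 + C)/C - 3*C/5 = -3*C/5 + (3 + C)/C)
d(147, 87) - 4082 = (1 + 3/147 - 3/5*147) - 4082 = (1 + 3*(1/147) - 441/5) - 4082 = (1 + 1/49 - 441/5) - 4082 = -21359/245 - 4082 = -1021449/245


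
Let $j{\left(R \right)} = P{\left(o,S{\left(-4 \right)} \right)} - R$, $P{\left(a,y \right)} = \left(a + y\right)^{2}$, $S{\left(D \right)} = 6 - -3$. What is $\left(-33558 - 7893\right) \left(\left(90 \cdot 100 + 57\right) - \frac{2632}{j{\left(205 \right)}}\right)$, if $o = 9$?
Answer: $- \frac{6366583443}{17} \approx -3.745 \cdot 10^{8}$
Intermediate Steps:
$S{\left(D \right)} = 9$ ($S{\left(D \right)} = 6 + 3 = 9$)
$j{\left(R \right)} = 324 - R$ ($j{\left(R \right)} = \left(9 + 9\right)^{2} - R = 18^{2} - R = 324 - R$)
$\left(-33558 - 7893\right) \left(\left(90 \cdot 100 + 57\right) - \frac{2632}{j{\left(205 \right)}}\right) = \left(-33558 - 7893\right) \left(\left(90 \cdot 100 + 57\right) - \frac{2632}{324 - 205}\right) = - 41451 \left(\left(9000 + 57\right) - \frac{2632}{324 - 205}\right) = - 41451 \left(9057 - \frac{2632}{119}\right) = - 41451 \left(9057 - \frac{376}{17}\right) = \left(-41451\right) \frac{153593}{17} = - \frac{6366583443}{17}$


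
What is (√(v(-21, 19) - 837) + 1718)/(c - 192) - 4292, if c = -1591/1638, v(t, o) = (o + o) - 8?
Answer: -1359459488/316087 - 1638*I*√807/316087 ≈ -4300.9 - 0.14721*I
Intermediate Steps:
v(t, o) = -8 + 2*o (v(t, o) = 2*o - 8 = -8 + 2*o)
c = -1591/1638 (c = -1591*1/1638 = -1591/1638 ≈ -0.97131)
(√(v(-21, 19) - 837) + 1718)/(c - 192) - 4292 = (√((-8 + 2*19) - 837) + 1718)/(-1591/1638 - 192) - 4292 = (√((-8 + 38) - 837) + 1718)/(-316087/1638) - 4292 = (√(30 - 837) + 1718)*(-1638/316087) - 4292 = (√(-807) + 1718)*(-1638/316087) - 4292 = (I*√807 + 1718)*(-1638/316087) - 4292 = (1718 + I*√807)*(-1638/316087) - 4292 = (-2814084/316087 - 1638*I*√807/316087) - 4292 = -1359459488/316087 - 1638*I*√807/316087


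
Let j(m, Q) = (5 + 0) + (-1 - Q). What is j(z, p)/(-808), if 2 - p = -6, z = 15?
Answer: 1/202 ≈ 0.0049505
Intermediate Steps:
p = 8 (p = 2 - 1*(-6) = 2 + 6 = 8)
j(m, Q) = 4 - Q (j(m, Q) = 5 + (-1 - Q) = 4 - Q)
j(z, p)/(-808) = (4 - 1*8)/(-808) = (4 - 8)*(-1/808) = -4*(-1/808) = 1/202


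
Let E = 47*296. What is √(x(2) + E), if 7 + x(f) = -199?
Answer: √13706 ≈ 117.07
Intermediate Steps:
x(f) = -206 (x(f) = -7 - 199 = -206)
E = 13912
√(x(2) + E) = √(-206 + 13912) = √13706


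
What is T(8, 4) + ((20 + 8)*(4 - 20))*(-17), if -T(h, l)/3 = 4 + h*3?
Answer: 7532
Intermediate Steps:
T(h, l) = -12 - 9*h (T(h, l) = -3*(4 + h*3) = -3*(4 + 3*h) = -12 - 9*h)
T(8, 4) + ((20 + 8)*(4 - 20))*(-17) = (-12 - 9*8) + ((20 + 8)*(4 - 20))*(-17) = (-12 - 72) + (28*(-16))*(-17) = -84 - 448*(-17) = -84 + 7616 = 7532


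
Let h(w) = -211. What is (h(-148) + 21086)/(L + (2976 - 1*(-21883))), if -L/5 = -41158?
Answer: 20875/230649 ≈ 0.090505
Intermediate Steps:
L = 205790 (L = -5*(-41158) = 205790)
(h(-148) + 21086)/(L + (2976 - 1*(-21883))) = (-211 + 21086)/(205790 + (2976 - 1*(-21883))) = 20875/(205790 + (2976 + 21883)) = 20875/(205790 + 24859) = 20875/230649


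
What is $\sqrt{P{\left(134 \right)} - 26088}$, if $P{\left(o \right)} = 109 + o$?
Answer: $i \sqrt{25845} \approx 160.76 i$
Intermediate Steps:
$\sqrt{P{\left(134 \right)} - 26088} = \sqrt{\left(109 + 134\right) - 26088} = \sqrt{243 - 26088} = \sqrt{-25845} = i \sqrt{25845}$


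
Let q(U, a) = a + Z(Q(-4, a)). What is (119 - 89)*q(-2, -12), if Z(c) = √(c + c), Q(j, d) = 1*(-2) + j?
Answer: -360 + 60*I*√3 ≈ -360.0 + 103.92*I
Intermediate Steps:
Q(j, d) = -2 + j
Z(c) = √2*√c (Z(c) = √(2*c) = √2*√c)
q(U, a) = a + 2*I*√3 (q(U, a) = a + √2*√(-2 - 4) = a + √2*√(-6) = a + √2*(I*√6) = a + 2*I*√3)
(119 - 89)*q(-2, -12) = (119 - 89)*(-12 + 2*I*√3) = 30*(-12 + 2*I*√3) = -360 + 60*I*√3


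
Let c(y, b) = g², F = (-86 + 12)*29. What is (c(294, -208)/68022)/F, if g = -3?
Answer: -1/16219468 ≈ -6.1654e-8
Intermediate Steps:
F = -2146 (F = -74*29 = -2146)
c(y, b) = 9 (c(y, b) = (-3)² = 9)
(c(294, -208)/68022)/F = (9/68022)/(-2146) = (9*(1/68022))*(-1/2146) = (1/7558)*(-1/2146) = -1/16219468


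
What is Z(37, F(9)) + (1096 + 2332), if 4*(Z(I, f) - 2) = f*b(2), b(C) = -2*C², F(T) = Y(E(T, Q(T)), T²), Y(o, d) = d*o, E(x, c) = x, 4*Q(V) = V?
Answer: 1972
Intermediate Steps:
Q(V) = V/4
F(T) = T³ (F(T) = T²*T = T³)
Z(I, f) = 2 - 2*f (Z(I, f) = 2 + (f*(-2*2²))/4 = 2 + (f*(-2*4))/4 = 2 + (f*(-8))/4 = 2 + (-8*f)/4 = 2 - 2*f)
Z(37, F(9)) + (1096 + 2332) = (2 - 2*9³) + (1096 + 2332) = (2 - 2*729) + 3428 = (2 - 1458) + 3428 = -1456 + 3428 = 1972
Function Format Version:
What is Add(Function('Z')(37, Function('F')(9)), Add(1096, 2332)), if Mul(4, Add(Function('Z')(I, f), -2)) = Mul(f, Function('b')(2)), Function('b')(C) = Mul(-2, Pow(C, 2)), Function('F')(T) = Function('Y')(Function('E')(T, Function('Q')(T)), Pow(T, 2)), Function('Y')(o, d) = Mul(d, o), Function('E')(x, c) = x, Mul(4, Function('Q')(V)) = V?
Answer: 1972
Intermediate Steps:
Function('Q')(V) = Mul(Rational(1, 4), V)
Function('F')(T) = Pow(T, 3) (Function('F')(T) = Mul(Pow(T, 2), T) = Pow(T, 3))
Function('Z')(I, f) = Add(2, Mul(-2, f)) (Function('Z')(I, f) = Add(2, Mul(Rational(1, 4), Mul(f, Mul(-2, Pow(2, 2))))) = Add(2, Mul(Rational(1, 4), Mul(f, Mul(-2, 4)))) = Add(2, Mul(Rational(1, 4), Mul(f, -8))) = Add(2, Mul(Rational(1, 4), Mul(-8, f))) = Add(2, Mul(-2, f)))
Add(Function('Z')(37, Function('F')(9)), Add(1096, 2332)) = Add(Add(2, Mul(-2, Pow(9, 3))), Add(1096, 2332)) = Add(Add(2, Mul(-2, 729)), 3428) = Add(Add(2, -1458), 3428) = Add(-1456, 3428) = 1972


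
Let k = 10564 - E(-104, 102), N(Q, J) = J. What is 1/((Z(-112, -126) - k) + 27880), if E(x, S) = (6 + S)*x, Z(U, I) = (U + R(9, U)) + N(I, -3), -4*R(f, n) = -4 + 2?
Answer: 2/11939 ≈ 0.00016752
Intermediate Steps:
R(f, n) = ½ (R(f, n) = -(-4 + 2)/4 = -¼*(-2) = ½)
Z(U, I) = -5/2 + U (Z(U, I) = (U + ½) - 3 = (½ + U) - 3 = -5/2 + U)
E(x, S) = x*(6 + S)
k = 21796 (k = 10564 - (-104)*(6 + 102) = 10564 - (-104)*108 = 10564 - 1*(-11232) = 10564 + 11232 = 21796)
1/((Z(-112, -126) - k) + 27880) = 1/(((-5/2 - 112) - 1*21796) + 27880) = 1/((-229/2 - 21796) + 27880) = 1/(-43821/2 + 27880) = 1/(11939/2) = 2/11939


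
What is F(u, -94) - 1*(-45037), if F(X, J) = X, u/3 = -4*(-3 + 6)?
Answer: 45001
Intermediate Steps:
u = -36 (u = 3*(-4*(-3 + 6)) = 3*(-4*3) = 3*(-12) = -36)
F(u, -94) - 1*(-45037) = -36 - 1*(-45037) = -36 + 45037 = 45001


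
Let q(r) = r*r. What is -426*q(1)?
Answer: -426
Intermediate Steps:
q(r) = r²
-426*q(1) = -426*1² = -426*1 = -426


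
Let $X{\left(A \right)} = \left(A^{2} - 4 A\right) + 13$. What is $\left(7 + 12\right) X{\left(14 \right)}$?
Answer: $2907$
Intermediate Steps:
$X{\left(A \right)} = 13 + A^{2} - 4 A$
$\left(7 + 12\right) X{\left(14 \right)} = \left(7 + 12\right) \left(13 + 14^{2} - 56\right) = 19 \left(13 + 196 - 56\right) = 19 \cdot 153 = 2907$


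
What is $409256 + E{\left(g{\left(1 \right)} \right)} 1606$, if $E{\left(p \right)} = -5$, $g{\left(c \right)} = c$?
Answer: $401226$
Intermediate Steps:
$409256 + E{\left(g{\left(1 \right)} \right)} 1606 = 409256 - 8030 = 401226$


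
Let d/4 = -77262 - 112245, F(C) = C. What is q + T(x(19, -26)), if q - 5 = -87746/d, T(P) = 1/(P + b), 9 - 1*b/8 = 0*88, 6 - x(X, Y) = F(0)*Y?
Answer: 12634714/2463591 ≈ 5.1286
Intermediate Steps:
d = -758028 (d = 4*(-77262 - 112245) = 4*(-189507) = -758028)
x(X, Y) = 6 (x(X, Y) = 6 - 0*Y = 6 - 1*0 = 6 + 0 = 6)
b = 72 (b = 72 - 0*88 = 72 - 8*0 = 72 + 0 = 72)
T(P) = 1/(72 + P) (T(P) = 1/(P + 72) = 1/(72 + P))
q = 1938943/379014 (q = 5 - 87746/(-758028) = 5 - 87746*(-1/758028) = 5 + 43873/379014 = 1938943/379014 ≈ 5.1158)
q + T(x(19, -26)) = 1938943/379014 + 1/(72 + 6) = 1938943/379014 + 1/78 = 12634714/2463591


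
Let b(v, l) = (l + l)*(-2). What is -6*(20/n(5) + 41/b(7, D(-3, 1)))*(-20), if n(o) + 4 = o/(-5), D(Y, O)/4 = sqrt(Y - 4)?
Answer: -480 + 615*I*sqrt(7)/14 ≈ -480.0 + 116.22*I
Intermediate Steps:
D(Y, O) = 4*sqrt(-4 + Y) (D(Y, O) = 4*sqrt(Y - 4) = 4*sqrt(-4 + Y))
n(o) = -4 - o/5 (n(o) = -4 + o/(-5) = -4 + o*(-1/5) = -4 - o/5)
b(v, l) = -4*l (b(v, l) = (2*l)*(-2) = -4*l)
-6*(20/n(5) + 41/b(7, D(-3, 1)))*(-20) = -6*(20/(-4 - 1/5*5) + 41/((-16*sqrt(-4 - 3))))*(-20) = -6*(20/(-4 - 1) + 41/((-16*sqrt(-7))))*(-20) = -6*(20/(-5) + 41/((-16*I*sqrt(7))))*(-20) = -6*(20*(-1/5) + 41/((-16*I*sqrt(7))))*(-20) = -6*(-4 + 41/((-16*I*sqrt(7))))*(-20) = -6*(-4 + 41*(I*sqrt(7)/112))*(-20) = -6*(-4 + 41*I*sqrt(7)/112)*(-20) = (24 - 123*I*sqrt(7)/56)*(-20) = -480 + 615*I*sqrt(7)/14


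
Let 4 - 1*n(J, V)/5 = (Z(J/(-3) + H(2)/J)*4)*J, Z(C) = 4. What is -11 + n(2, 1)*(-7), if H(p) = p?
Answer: 969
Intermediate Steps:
n(J, V) = 20 - 80*J (n(J, V) = 20 - 5*4*4*J = 20 - 80*J)
-11 + n(2, 1)*(-7) = -11 + (20 - 80*2)*(-7) = -11 + (20 - 160)*(-7) = -11 - 140*(-7) = -11 + 980 = 969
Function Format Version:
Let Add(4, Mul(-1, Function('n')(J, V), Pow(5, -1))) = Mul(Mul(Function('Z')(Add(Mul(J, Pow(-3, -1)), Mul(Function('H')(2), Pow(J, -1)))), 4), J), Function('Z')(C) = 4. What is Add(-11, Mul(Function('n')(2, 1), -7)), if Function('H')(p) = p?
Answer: 969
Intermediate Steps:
Function('n')(J, V) = Add(20, Mul(-80, J)) (Function('n')(J, V) = Add(20, Mul(-5, Mul(Mul(4, 4), J))) = Add(20, Mul(-5, Mul(16, J))) = Add(20, Mul(-80, J)))
Add(-11, Mul(Function('n')(2, 1), -7)) = Add(-11, Mul(Add(20, Mul(-80, 2)), -7)) = Add(-11, Mul(Add(20, -160), -7)) = Add(-11, Mul(-140, -7)) = Add(-11, 980) = 969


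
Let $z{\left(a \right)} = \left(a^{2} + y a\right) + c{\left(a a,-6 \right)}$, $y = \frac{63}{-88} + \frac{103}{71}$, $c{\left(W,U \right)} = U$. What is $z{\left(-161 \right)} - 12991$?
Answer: $\frac{80010001}{6248} \approx 12806.0$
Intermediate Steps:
$y = \frac{4591}{6248}$ ($y = 63 \left(- \frac{1}{88}\right) + 103 \cdot \frac{1}{71} = - \frac{63}{88} + \frac{103}{71} = \frac{4591}{6248} \approx 0.73479$)
$z{\left(a \right)} = -6 + a^{2} + \frac{4591 a}{6248}$ ($z{\left(a \right)} = \left(a^{2} + \frac{4591 a}{6248}\right) - 6 = -6 + a^{2} + \frac{4591 a}{6248}$)
$z{\left(-161 \right)} - 12991 = \left(-6 + \left(-161\right)^{2} + \frac{4591}{6248} \left(-161\right)\right) - 12991 = \left(-6 + 25921 - \frac{739151}{6248}\right) - 12991 = \frac{161177769}{6248} - 12991 = \frac{80010001}{6248}$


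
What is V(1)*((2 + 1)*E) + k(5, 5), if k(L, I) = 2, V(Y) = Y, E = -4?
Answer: -10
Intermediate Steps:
V(1)*((2 + 1)*E) + k(5, 5) = 1*((2 + 1)*(-4)) + 2 = 1*(3*(-4)) + 2 = 1*(-12) + 2 = -12 + 2 = -10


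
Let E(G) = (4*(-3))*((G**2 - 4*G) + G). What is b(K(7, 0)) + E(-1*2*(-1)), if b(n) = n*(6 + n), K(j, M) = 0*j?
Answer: 24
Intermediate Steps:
K(j, M) = 0
E(G) = -12*G**2 + 36*G (E(G) = -12*(G**2 - 3*G) = -12*G**2 + 36*G)
b(K(7, 0)) + E(-1*2*(-1)) = 0*(6 + 0) + 12*(-1*2*(-1))*(3 - (-1*2)*(-1)) = 0*6 + 12*(-2*(-1))*(3 - (-2)*(-1)) = 0 + 12*2*(3 - 1*2) = 0 + 12*2*(3 - 2) = 0 + 12*2*1 = 0 + 24 = 24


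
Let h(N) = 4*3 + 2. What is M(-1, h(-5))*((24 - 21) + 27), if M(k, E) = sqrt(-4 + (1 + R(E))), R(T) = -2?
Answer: 30*I*sqrt(5) ≈ 67.082*I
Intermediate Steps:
h(N) = 14 (h(N) = 12 + 2 = 14)
M(k, E) = I*sqrt(5) (M(k, E) = sqrt(-4 + (1 - 2)) = sqrt(-4 - 1) = sqrt(-5) = I*sqrt(5))
M(-1, h(-5))*((24 - 21) + 27) = (I*sqrt(5))*((24 - 21) + 27) = (I*sqrt(5))*(3 + 27) = (I*sqrt(5))*30 = 30*I*sqrt(5)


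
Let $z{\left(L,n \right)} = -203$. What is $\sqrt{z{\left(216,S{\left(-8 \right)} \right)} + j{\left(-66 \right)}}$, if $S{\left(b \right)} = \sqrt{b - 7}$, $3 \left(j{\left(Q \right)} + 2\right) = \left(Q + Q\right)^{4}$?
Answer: $\sqrt{101198387} \approx 10060.0$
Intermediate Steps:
$j{\left(Q \right)} = -2 + \frac{16 Q^{4}}{3}$ ($j{\left(Q \right)} = -2 + \frac{\left(Q + Q\right)^{4}}{3} = -2 + \frac{\left(2 Q\right)^{4}}{3} = -2 + \frac{16 Q^{4}}{3}$)
$S{\left(b \right)} = \sqrt{-7 + b}$
$\sqrt{z{\left(216,S{\left(-8 \right)} \right)} + j{\left(-66 \right)}} = \sqrt{-203 - \left(2 - \frac{16 \left(-66\right)^{4}}{3}\right)} = \sqrt{-203 + \left(-2 + \frac{16}{3} \cdot 18974736\right)} = \sqrt{-203 + \left(-2 + 101198592\right)} = \sqrt{-203 + 101198590} = \sqrt{101198387}$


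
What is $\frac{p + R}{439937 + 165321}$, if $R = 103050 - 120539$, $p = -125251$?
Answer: $- \frac{71370}{302629} \approx -0.23583$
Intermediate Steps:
$R = -17489$ ($R = 103050 - 120539 = -17489$)
$\frac{p + R}{439937 + 165321} = \frac{-125251 - 17489}{439937 + 165321} = - \frac{142740}{605258} = \left(-142740\right) \frac{1}{605258} = - \frac{71370}{302629}$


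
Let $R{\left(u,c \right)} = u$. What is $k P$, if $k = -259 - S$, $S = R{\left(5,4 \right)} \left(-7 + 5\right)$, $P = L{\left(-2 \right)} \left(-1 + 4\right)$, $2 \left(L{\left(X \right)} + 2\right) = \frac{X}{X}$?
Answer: $\frac{2241}{2} \approx 1120.5$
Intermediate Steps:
$L{\left(X \right)} = - \frac{3}{2}$ ($L{\left(X \right)} = -2 + \frac{X \frac{1}{X}}{2} = -2 + \frac{1}{2} \cdot 1 = -2 + \frac{1}{2} = - \frac{3}{2}$)
$P = - \frac{9}{2}$ ($P = - \frac{3 \left(-1 + 4\right)}{2} = \left(- \frac{3}{2}\right) 3 = - \frac{9}{2} \approx -4.5$)
$S = -10$ ($S = 5 \left(-7 + 5\right) = 5 \left(-2\right) = -10$)
$k = -249$ ($k = -259 - -10 = -259 + 10 = -249$)
$k P = \left(-249\right) \left(- \frac{9}{2}\right) = \frac{2241}{2}$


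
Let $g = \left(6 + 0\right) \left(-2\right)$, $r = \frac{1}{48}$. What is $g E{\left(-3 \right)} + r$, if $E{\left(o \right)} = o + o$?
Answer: $\frac{3457}{48} \approx 72.021$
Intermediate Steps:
$r = \frac{1}{48} \approx 0.020833$
$E{\left(o \right)} = 2 o$
$g = -12$ ($g = 6 \left(-2\right) = -12$)
$g E{\left(-3 \right)} + r = - 12 \cdot 2 \left(-3\right) + \frac{1}{48} = \left(-12\right) \left(-6\right) + \frac{1}{48} = 72 + \frac{1}{48} = \frac{3457}{48}$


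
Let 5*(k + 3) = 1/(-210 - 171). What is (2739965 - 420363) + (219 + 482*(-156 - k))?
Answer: 4278773357/1905 ≈ 2.2461e+6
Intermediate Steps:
k = -5716/1905 (k = -3 + 1/(5*(-210 - 171)) = -3 + (1/5)/(-381) = -3 + (1/5)*(-1/381) = -3 - 1/1905 = -5716/1905 ≈ -3.0005)
(2739965 - 420363) + (219 + 482*(-156 - k)) = (2739965 - 420363) + (219 + 482*(-156 - 1*(-5716/1905))) = 2319602 + (219 + 482*(-156 + 5716/1905)) = 2319602 + (219 + 482*(-291464/1905)) = 2319602 + (219 - 140485648/1905) = 2319602 - 140068453/1905 = 4278773357/1905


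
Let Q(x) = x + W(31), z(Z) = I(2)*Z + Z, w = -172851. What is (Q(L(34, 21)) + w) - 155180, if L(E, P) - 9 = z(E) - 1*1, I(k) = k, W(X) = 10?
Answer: -327911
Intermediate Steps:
z(Z) = 3*Z (z(Z) = 2*Z + Z = 3*Z)
L(E, P) = 8 + 3*E (L(E, P) = 9 + (3*E - 1*1) = 9 + (3*E - 1) = 9 + (-1 + 3*E) = 8 + 3*E)
Q(x) = 10 + x (Q(x) = x + 10 = 10 + x)
(Q(L(34, 21)) + w) - 155180 = ((10 + (8 + 3*34)) - 172851) - 155180 = ((10 + (8 + 102)) - 172851) - 155180 = ((10 + 110) - 172851) - 155180 = (120 - 172851) - 155180 = -172731 - 155180 = -327911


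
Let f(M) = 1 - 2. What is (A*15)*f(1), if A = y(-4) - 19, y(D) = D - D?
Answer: 285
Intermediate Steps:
y(D) = 0
f(M) = -1
A = -19 (A = 0 - 19 = -19)
(A*15)*f(1) = -19*15*(-1) = -285*(-1) = 285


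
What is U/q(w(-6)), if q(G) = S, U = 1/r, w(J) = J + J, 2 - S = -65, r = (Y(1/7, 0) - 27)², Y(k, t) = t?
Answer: 1/48843 ≈ 2.0474e-5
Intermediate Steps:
r = 729 (r = (0 - 27)² = (-27)² = 729)
S = 67 (S = 2 - 1*(-65) = 2 + 65 = 67)
w(J) = 2*J
U = 1/729 ≈ 0.0013717
q(G) = 67
U/q(w(-6)) = (1/729)/67 = (1/729)*(1/67) = 1/48843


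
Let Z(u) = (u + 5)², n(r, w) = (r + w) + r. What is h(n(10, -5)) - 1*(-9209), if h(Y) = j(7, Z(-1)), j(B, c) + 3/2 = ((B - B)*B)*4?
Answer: 18415/2 ≈ 9207.5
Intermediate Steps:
n(r, w) = w + 2*r
Z(u) = (5 + u)²
j(B, c) = -3/2 (j(B, c) = -3/2 + ((B - B)*B)*4 = -3/2 + (0*B)*4 = -3/2 + 0*4 = -3/2 + 0 = -3/2)
h(Y) = -3/2
h(n(10, -5)) - 1*(-9209) = -3/2 - 1*(-9209) = -3/2 + 9209 = 18415/2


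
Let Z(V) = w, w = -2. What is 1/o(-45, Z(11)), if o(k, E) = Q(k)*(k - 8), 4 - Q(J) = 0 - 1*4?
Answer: -1/424 ≈ -0.0023585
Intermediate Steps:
Q(J) = 8 (Q(J) = 4 - (0 - 1*4) = 4 - (0 - 4) = 4 - 1*(-4) = 4 + 4 = 8)
Z(V) = -2
o(k, E) = -64 + 8*k (o(k, E) = 8*(k - 8) = 8*(-8 + k) = -64 + 8*k)
1/o(-45, Z(11)) = 1/(-64 + 8*(-45)) = 1/(-64 - 360) = 1/(-424) = -1/424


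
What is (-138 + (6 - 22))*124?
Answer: -19096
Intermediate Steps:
(-138 + (6 - 22))*124 = (-138 - 16)*124 = -154*124 = -19096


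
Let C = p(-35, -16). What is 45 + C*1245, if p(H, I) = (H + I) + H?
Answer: -107025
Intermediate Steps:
p(H, I) = I + 2*H
C = -86 (C = -16 + 2*(-35) = -16 - 70 = -86)
45 + C*1245 = 45 - 86*1245 = 45 - 107070 = -107025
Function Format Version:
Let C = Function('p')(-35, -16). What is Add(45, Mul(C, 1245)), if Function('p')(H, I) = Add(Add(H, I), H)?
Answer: -107025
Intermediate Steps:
Function('p')(H, I) = Add(I, Mul(2, H))
C = -86 (C = Add(-16, Mul(2, -35)) = Add(-16, -70) = -86)
Add(45, Mul(C, 1245)) = Add(45, Mul(-86, 1245)) = Add(45, -107070) = -107025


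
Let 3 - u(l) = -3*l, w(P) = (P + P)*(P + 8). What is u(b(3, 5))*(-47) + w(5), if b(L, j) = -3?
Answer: 412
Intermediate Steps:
w(P) = 2*P*(8 + P) (w(P) = (2*P)*(8 + P) = 2*P*(8 + P))
u(l) = 3 + 3*l (u(l) = 3 - (-3)*l = 3 + 3*l)
u(b(3, 5))*(-47) + w(5) = (3 + 3*(-3))*(-47) + 2*5*(8 + 5) = (3 - 9)*(-47) + 2*5*13 = -6*(-47) + 130 = 282 + 130 = 412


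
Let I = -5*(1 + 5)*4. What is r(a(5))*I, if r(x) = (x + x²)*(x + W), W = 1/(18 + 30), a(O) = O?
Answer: -18075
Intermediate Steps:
I = -120 (I = -5*6*4 = -30*4 = -120)
W = 1/48 ≈ 0.020833
r(x) = (1/48 + x)*(x + x²) (r(x) = (x + x²)*(x + 1/48) = (x + x²)*(1/48 + x) = (1/48 + x)*(x + x²))
r(a(5))*I = ((1/48)*5*(1 + 48*5² + 49*5))*(-120) = ((1/48)*5*(1 + 48*25 + 245))*(-120) = ((1/48)*5*(1 + 1200 + 245))*(-120) = ((1/48)*5*1446)*(-120) = (1205/8)*(-120) = -18075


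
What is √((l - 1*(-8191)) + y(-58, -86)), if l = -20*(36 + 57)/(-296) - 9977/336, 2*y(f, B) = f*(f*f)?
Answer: I*√863462002893/3108 ≈ 298.98*I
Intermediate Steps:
y(f, B) = f³/2 (y(f, B) = (f*(f*f))/2 = (f*f²)/2 = f³/2)
l = -291029/12432 (l = -20*93*(-1/296) - 9977*1/336 = -1860*(-1/296) - 9977/336 = 465/74 - 9977/336 = -291029/12432 ≈ -23.410)
√((l - 1*(-8191)) + y(-58, -86)) = √((-291029/12432 - 1*(-8191)) + (½)*(-58)³) = √((-291029/12432 + 8191) + (½)*(-195112)) = √(101539483/12432 - 97556) = √(-1111276709/12432) = I*√863462002893/3108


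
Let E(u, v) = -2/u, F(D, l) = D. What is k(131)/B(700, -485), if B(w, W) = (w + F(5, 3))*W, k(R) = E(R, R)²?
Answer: -4/5867774925 ≈ -6.8169e-10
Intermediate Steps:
k(R) = 4/R² (k(R) = (-2/R)² = 4/R²)
B(w, W) = W*(5 + w) (B(w, W) = (w + 5)*W = (5 + w)*W = W*(5 + w))
k(131)/B(700, -485) = (4/131²)/((-485*(5 + 700))) = (4*(1/17161))/((-485*705)) = (4/17161)/(-341925) = (4/17161)*(-1/341925) = -4/5867774925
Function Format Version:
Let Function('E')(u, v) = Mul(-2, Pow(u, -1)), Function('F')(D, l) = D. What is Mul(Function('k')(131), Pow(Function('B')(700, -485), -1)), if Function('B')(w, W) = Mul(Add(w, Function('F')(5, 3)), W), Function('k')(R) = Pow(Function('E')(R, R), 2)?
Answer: Rational(-4, 5867774925) ≈ -6.8169e-10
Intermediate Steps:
Function('k')(R) = Mul(4, Pow(R, -2)) (Function('k')(R) = Pow(Mul(-2, Pow(R, -1)), 2) = Mul(4, Pow(R, -2)))
Function('B')(w, W) = Mul(W, Add(5, w)) (Function('B')(w, W) = Mul(Add(w, 5), W) = Mul(Add(5, w), W) = Mul(W, Add(5, w)))
Mul(Function('k')(131), Pow(Function('B')(700, -485), -1)) = Mul(Mul(4, Pow(131, -2)), Pow(Mul(-485, Add(5, 700)), -1)) = Mul(Mul(4, Rational(1, 17161)), Pow(Mul(-485, 705), -1)) = Mul(Rational(4, 17161), Pow(-341925, -1)) = Mul(Rational(4, 17161), Rational(-1, 341925)) = Rational(-4, 5867774925)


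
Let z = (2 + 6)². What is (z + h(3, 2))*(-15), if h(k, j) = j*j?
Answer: -1020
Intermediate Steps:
z = 64 (z = 8² = 64)
h(k, j) = j²
(z + h(3, 2))*(-15) = (64 + 2²)*(-15) = (64 + 4)*(-15) = 68*(-15) = -1020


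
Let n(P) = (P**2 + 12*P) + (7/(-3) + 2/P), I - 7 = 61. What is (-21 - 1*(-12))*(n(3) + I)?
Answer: -1002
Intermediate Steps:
I = 68 (I = 7 + 61 = 68)
n(P) = -7/3 + P**2 + 2/P + 12*P (n(P) = (P**2 + 12*P) + (7*(-1/3) + 2/P) = (P**2 + 12*P) + (-7/3 + 2/P) = -7/3 + P**2 + 2/P + 12*P)
(-21 - 1*(-12))*(n(3) + I) = (-21 - 1*(-12))*((-7/3 + 3**2 + 2/3 + 12*3) + 68) = (-21 + 12)*((-7/3 + 9 + 2*(1/3) + 36) + 68) = -9*((-7/3 + 9 + 2/3 + 36) + 68) = -9*(130/3 + 68) = -9*334/3 = -1002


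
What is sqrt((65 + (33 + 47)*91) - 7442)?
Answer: I*sqrt(97) ≈ 9.8489*I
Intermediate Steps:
sqrt((65 + (33 + 47)*91) - 7442) = sqrt((65 + 80*91) - 7442) = sqrt((65 + 7280) - 7442) = sqrt(7345 - 7442) = sqrt(-97) = I*sqrt(97)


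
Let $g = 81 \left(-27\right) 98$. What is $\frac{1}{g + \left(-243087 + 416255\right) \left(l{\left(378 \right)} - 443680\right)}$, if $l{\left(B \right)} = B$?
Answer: $- \frac{1}{76765935062} \approx -1.3027 \cdot 10^{-11}$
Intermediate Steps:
$g = -214326$ ($g = \left(-2187\right) 98 = -214326$)
$\frac{1}{g + \left(-243087 + 416255\right) \left(l{\left(378 \right)} - 443680\right)} = \frac{1}{-214326 + \left(-243087 + 416255\right) \left(378 - 443680\right)} = \frac{1}{-214326 + 173168 \left(-443302\right)} = \frac{1}{-214326 - 76765720736} = \frac{1}{-76765935062} = - \frac{1}{76765935062}$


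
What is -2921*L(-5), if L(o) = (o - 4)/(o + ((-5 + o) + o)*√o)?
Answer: -1143/10 + 3429*I*√5/10 ≈ -114.3 + 766.75*I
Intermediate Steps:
L(o) = (-4 + o)/(o + √o*(-5 + 2*o)) (L(o) = (-4 + o)/(o + (-5 + 2*o)*√o) = (-4 + o)/(o + √o*(-5 + 2*o)))
-2921*L(-5) = -2921*(-4 - 5)/(-5 - 5*I*√5 + 2*(-5)^(3/2)) = -2921*(-9)/(-5 - 5*I*√5 + 2*(-5*I*√5)) = -2921*(-9)/(-5 - 5*I*√5 - 10*I*√5) = -2921*(-9)/(-5 - 15*I*√5) = -(-26289)/(-5 - 15*I*√5) = 26289/(-5 - 15*I*√5)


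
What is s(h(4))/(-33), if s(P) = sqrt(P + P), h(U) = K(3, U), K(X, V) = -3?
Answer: -I*sqrt(6)/33 ≈ -0.074227*I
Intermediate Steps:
h(U) = -3
s(P) = sqrt(2)*sqrt(P) (s(P) = sqrt(2*P) = sqrt(2)*sqrt(P))
s(h(4))/(-33) = (sqrt(2)*sqrt(-3))/(-33) = (sqrt(2)*(I*sqrt(3)))*(-1/33) = (I*sqrt(6))*(-1/33) = -I*sqrt(6)/33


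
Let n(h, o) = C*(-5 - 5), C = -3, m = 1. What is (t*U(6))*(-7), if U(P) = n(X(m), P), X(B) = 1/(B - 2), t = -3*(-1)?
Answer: -630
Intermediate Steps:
t = 3
X(B) = 1/(-2 + B)
n(h, o) = 30 (n(h, o) = -3*(-5 - 5) = -3*(-10) = 30)
U(P) = 30
(t*U(6))*(-7) = (3*30)*(-7) = 90*(-7) = -630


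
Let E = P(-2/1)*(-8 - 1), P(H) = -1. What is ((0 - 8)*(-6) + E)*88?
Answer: 5016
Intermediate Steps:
E = 9 (E = -(-8 - 1) = -1*(-9) = 9)
((0 - 8)*(-6) + E)*88 = ((0 - 8)*(-6) + 9)*88 = (-8*(-6) + 9)*88 = (48 + 9)*88 = 57*88 = 5016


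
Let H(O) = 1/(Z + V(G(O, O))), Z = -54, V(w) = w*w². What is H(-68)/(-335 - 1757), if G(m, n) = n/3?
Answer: 27/660841880 ≈ 4.0857e-8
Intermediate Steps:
G(m, n) = n/3 (G(m, n) = n*(⅓) = n/3)
V(w) = w³
H(O) = 1/(-54 + O³/27) (H(O) = 1/(-54 + (O/3)³) = 1/(-54 + O³/27))
H(-68)/(-335 - 1757) = (27/(-1458 + (-68)³))/(-335 - 1757) = (27/(-1458 - 314432))/(-2092) = -27/(2092*(-315890)) = -27*(-1)/(2092*315890) = -1/2092*(-27/315890) = 27/660841880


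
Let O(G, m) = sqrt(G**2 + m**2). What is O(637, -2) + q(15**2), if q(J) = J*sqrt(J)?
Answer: 3375 + sqrt(405773) ≈ 4012.0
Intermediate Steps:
q(J) = J**(3/2)
O(637, -2) + q(15**2) = sqrt(637**2 + (-2)**2) + (15**2)**(3/2) = sqrt(405769 + 4) + 225**(3/2) = sqrt(405773) + 3375 = 3375 + sqrt(405773)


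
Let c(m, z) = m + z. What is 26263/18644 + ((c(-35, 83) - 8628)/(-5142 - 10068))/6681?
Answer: 6843471185/4857861996 ≈ 1.4087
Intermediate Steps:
26263/18644 + ((c(-35, 83) - 8628)/(-5142 - 10068))/6681 = 26263/18644 + (((-35 + 83) - 8628)/(-5142 - 10068))/6681 = 26263*(1/18644) + ((48 - 8628)/(-15210))*(1/6681) = 26263/18644 - 8580*(-1/15210)*(1/6681) = 26263/18644 + (22/39)*(1/6681) = 26263/18644 + 22/260559 = 6843471185/4857861996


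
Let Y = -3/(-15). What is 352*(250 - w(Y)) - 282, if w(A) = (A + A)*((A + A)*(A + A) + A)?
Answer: 10958414/125 ≈ 87667.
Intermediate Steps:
Y = 1/5 (Y = -3*(-1/15) = 1/5 ≈ 0.20000)
w(A) = 2*A*(A + 4*A**2) (w(A) = (2*A)*((2*A)*(2*A) + A) = (2*A)*(4*A**2 + A) = (2*A)*(A + 4*A**2) = 2*A*(A + 4*A**2))
352*(250 - w(Y)) - 282 = 352*(250 - (1/5)**2*(2 + 8*(1/5))) - 282 = 352*(250 - (2 + 8/5)/25) - 282 = 352*(250 - 18/(25*5)) - 282 = 352*(250 - 1*18/125) - 282 = 352*(250 - 18/125) - 282 = 352*(31232/125) - 282 = 10993664/125 - 282 = 10958414/125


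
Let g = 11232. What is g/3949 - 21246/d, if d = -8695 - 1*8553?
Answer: 12619545/3096016 ≈ 4.0761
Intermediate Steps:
d = -17248 (d = -8695 - 8553 = -17248)
g/3949 - 21246/d = 11232/3949 - 21246/(-17248) = 11232*(1/3949) - 21246*(-1/17248) = 11232/3949 + 10623/8624 = 12619545/3096016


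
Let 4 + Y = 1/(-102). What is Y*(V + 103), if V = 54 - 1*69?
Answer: -17996/51 ≈ -352.86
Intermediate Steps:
V = -15 (V = 54 - 69 = -15)
Y = -409/102 (Y = -4 + 1/(-102) = -4 - 1/102 = -409/102 ≈ -4.0098)
Y*(V + 103) = -409*(-15 + 103)/102 = -409/102*88 = -17996/51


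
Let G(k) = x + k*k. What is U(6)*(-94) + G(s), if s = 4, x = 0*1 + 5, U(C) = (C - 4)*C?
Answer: -1107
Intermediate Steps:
U(C) = C*(-4 + C) (U(C) = (-4 + C)*C = C*(-4 + C))
x = 5 (x = 0 + 5 = 5)
G(k) = 5 + k² (G(k) = 5 + k*k = 5 + k²)
U(6)*(-94) + G(s) = (6*(-4 + 6))*(-94) + (5 + 4²) = (6*2)*(-94) + (5 + 16) = 12*(-94) + 21 = -1128 + 21 = -1107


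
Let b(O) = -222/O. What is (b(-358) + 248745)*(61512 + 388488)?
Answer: 20036459700000/179 ≈ 1.1194e+11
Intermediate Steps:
(b(-358) + 248745)*(61512 + 388488) = (-222/(-358) + 248745)*(61512 + 388488) = (-222*(-1/358) + 248745)*450000 = (111/179 + 248745)*450000 = (44525466/179)*450000 = 20036459700000/179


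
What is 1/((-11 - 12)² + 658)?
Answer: 1/1187 ≈ 0.00084246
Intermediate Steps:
1/((-11 - 12)² + 658) = 1/((-23)² + 658) = 1/(529 + 658) = 1/1187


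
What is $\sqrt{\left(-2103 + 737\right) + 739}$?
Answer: $i \sqrt{627} \approx 25.04 i$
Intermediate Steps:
$\sqrt{\left(-2103 + 737\right) + 739} = \sqrt{-1366 + 739} = \sqrt{-627} = i \sqrt{627}$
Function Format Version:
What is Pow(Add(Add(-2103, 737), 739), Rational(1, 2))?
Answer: Mul(I, Pow(627, Rational(1, 2))) ≈ Mul(25.040, I)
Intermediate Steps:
Pow(Add(Add(-2103, 737), 739), Rational(1, 2)) = Pow(Add(-1366, 739), Rational(1, 2)) = Pow(-627, Rational(1, 2)) = Mul(I, Pow(627, Rational(1, 2)))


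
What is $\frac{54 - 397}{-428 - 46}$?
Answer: $\frac{343}{474} \approx 0.72363$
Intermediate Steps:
$\frac{54 - 397}{-428 - 46} = - \frac{343}{-474} = \left(-343\right) \left(- \frac{1}{474}\right) = \frac{343}{474}$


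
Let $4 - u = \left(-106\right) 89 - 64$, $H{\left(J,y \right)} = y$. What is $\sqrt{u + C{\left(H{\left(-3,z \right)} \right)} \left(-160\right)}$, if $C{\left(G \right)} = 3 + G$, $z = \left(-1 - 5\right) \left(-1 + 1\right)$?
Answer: $\sqrt{9022} \approx 94.984$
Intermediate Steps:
$z = 0$ ($z = \left(-6\right) 0 = 0$)
$u = 9502$ ($u = 4 - \left(\left(-106\right) 89 - 64\right) = 4 - \left(-9434 - 64\right) = 4 - -9498 = 4 + 9498 = 9502$)
$\sqrt{u + C{\left(H{\left(-3,z \right)} \right)} \left(-160\right)} = \sqrt{9502 + \left(3 + 0\right) \left(-160\right)} = \sqrt{9502 + 3 \left(-160\right)} = \sqrt{9502 - 480} = \sqrt{9022}$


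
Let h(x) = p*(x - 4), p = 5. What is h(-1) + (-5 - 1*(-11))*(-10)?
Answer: -85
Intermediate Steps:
h(x) = -20 + 5*x (h(x) = 5*(x - 4) = 5*(-4 + x) = -20 + 5*x)
h(-1) + (-5 - 1*(-11))*(-10) = (-20 + 5*(-1)) + (-5 - 1*(-11))*(-10) = (-20 - 5) + (-5 + 11)*(-10) = -25 + 6*(-10) = -25 - 60 = -85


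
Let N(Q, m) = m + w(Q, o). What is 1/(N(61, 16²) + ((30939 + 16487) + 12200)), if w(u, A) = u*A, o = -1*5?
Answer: 1/59577 ≈ 1.6785e-5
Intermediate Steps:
o = -5
w(u, A) = A*u
N(Q, m) = m - 5*Q
1/(N(61, 16²) + ((30939 + 16487) + 12200)) = 1/((16² - 5*61) + ((30939 + 16487) + 12200)) = 1/((256 - 305) + (47426 + 12200)) = 1/(-49 + 59626) = 1/59577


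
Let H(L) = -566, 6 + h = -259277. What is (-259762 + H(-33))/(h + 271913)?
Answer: -43388/2105 ≈ -20.612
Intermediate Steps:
h = -259283 (h = -6 - 259277 = -259283)
(-259762 + H(-33))/(h + 271913) = (-259762 - 566)/(-259283 + 271913) = -260328/12630 = -260328*1/12630 = -43388/2105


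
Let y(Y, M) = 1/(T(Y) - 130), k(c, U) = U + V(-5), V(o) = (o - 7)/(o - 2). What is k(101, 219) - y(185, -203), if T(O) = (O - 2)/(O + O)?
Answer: 74034355/335419 ≈ 220.72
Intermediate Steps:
T(O) = (-2 + O)/(2*O) (T(O) = (-2 + O)/((2*O)) = (-2 + O)*(1/(2*O)) = (-2 + O)/(2*O))
V(o) = (-7 + o)/(-2 + o)
k(c, U) = 12/7 + U (k(c, U) = U + (-7 - 5)/(-2 - 5) = U - 12/(-7) = U - ⅐*(-12) = U + 12/7 = 12/7 + U)
y(Y, M) = 1/(-130 + (-2 + Y)/(2*Y)) (y(Y, M) = 1/((-2 + Y)/(2*Y) - 130) = 1/(-130 + (-2 + Y)/(2*Y)))
k(101, 219) - y(185, -203) = (12/7 + 219) - (-2)*185/(2 + 259*185) = 1545/7 - (-2)*185/(2 + 47915) = 1545/7 - (-2)*185/47917 = 1545/7 - 1*(-370/47917) = 1545/7 + 370/47917 = 74034355/335419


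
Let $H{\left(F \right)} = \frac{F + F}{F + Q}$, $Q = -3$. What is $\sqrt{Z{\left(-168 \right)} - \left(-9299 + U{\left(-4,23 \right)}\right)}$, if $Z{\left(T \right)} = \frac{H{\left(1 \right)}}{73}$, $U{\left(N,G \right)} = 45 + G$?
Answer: $\frac{\sqrt{49191926}}{73} \approx 96.078$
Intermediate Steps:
$H{\left(F \right)} = \frac{2 F}{-3 + F}$ ($H{\left(F \right)} = \frac{F + F}{F - 3} = \frac{2 F}{-3 + F}$)
$Z{\left(T \right)} = - \frac{1}{73}$ ($Z{\left(T \right)} = \frac{2 \cdot 1 \frac{1}{-3 + 1}}{73} = 2 \cdot 1 \frac{1}{-2} \cdot \frac{1}{73} = 2 \cdot 1 \left(- \frac{1}{2}\right) \frac{1}{73} = \left(-1\right) \frac{1}{73} = - \frac{1}{73}$)
$\sqrt{Z{\left(-168 \right)} - \left(-9299 + U{\left(-4,23 \right)}\right)} = \sqrt{- \frac{1}{73} + \left(9299 - \left(45 + 23\right)\right)} = \sqrt{- \frac{1}{73} + \left(9299 - 68\right)} = \sqrt{- \frac{1}{73} + 9231} = \sqrt{\frac{673862}{73}} = \frac{\sqrt{49191926}}{73}$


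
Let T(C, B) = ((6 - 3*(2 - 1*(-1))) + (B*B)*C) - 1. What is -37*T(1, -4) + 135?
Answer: -309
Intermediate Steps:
T(C, B) = -4 + C*B² (T(C, B) = ((6 - 3*(2 + 1)) + B²*C) - 1 = ((6 - 3*3) + C*B²) - 1 = ((6 - 9) + C*B²) - 1 = (-3 + C*B²) - 1 = -4 + C*B²)
-37*T(1, -4) + 135 = -37*(-4 + 1*(-4)²) + 135 = -37*(-4 + 1*16) + 135 = -37*(-4 + 16) + 135 = -37*12 + 135 = -444 + 135 = -309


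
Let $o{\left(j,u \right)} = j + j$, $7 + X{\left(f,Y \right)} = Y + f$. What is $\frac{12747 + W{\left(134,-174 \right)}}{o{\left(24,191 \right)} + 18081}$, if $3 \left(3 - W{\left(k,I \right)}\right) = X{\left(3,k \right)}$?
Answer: $\frac{38120}{54387} \approx 0.7009$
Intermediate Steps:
$X{\left(f,Y \right)} = -7 + Y + f$ ($X{\left(f,Y \right)} = -7 + \left(Y + f\right) = -7 + Y + f$)
$o{\left(j,u \right)} = 2 j$
$W{\left(k,I \right)} = \frac{13}{3} - \frac{k}{3}$ ($W{\left(k,I \right)} = 3 - \frac{-7 + k + 3}{3} = 3 - \frac{-4 + k}{3} = 3 - \left(- \frac{4}{3} + \frac{k}{3}\right) = \frac{13}{3} - \frac{k}{3}$)
$\frac{12747 + W{\left(134,-174 \right)}}{o{\left(24,191 \right)} + 18081} = \frac{12747 + \left(\frac{13}{3} - \frac{134}{3}\right)}{2 \cdot 24 + 18081} = \frac{12747 + \left(\frac{13}{3} - \frac{134}{3}\right)}{48 + 18081} = \frac{12747 - \frac{121}{3}}{18129} = \frac{38120}{3} \cdot \frac{1}{18129} = \frac{38120}{54387}$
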